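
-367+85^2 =6858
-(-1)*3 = 3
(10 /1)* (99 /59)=16.78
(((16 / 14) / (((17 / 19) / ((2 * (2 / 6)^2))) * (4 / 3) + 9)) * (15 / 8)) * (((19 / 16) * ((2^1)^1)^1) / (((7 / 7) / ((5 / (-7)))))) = -9025 / 35672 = -0.25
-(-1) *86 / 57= 1.51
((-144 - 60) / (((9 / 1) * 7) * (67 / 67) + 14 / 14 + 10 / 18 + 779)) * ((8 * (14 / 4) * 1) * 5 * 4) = -128520 / 949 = -135.43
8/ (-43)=-0.19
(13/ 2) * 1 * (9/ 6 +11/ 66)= 65/ 6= 10.83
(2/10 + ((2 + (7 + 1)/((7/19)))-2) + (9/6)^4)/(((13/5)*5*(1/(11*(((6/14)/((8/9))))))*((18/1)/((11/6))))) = 1827947/1630720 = 1.12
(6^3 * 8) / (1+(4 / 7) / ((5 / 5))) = 12096 / 11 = 1099.64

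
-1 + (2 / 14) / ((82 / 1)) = -573 / 574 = -1.00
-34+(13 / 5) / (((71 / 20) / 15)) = -1634 / 71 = -23.01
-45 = -45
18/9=2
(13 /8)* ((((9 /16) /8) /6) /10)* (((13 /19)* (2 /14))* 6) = 1521 /1361920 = 0.00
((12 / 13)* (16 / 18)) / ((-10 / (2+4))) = -0.49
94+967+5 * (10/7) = 7477/7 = 1068.14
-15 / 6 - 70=-145 / 2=-72.50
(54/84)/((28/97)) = 873/392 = 2.23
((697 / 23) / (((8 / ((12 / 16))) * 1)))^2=4372281 / 541696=8.07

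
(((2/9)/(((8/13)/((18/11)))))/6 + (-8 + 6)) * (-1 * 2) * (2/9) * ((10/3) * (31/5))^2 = 964844/2673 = 360.96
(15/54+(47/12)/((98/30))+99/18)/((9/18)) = 12307/882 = 13.95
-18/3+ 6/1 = 0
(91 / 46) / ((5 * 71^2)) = 91 / 1159430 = 0.00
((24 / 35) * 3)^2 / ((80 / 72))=23328 / 6125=3.81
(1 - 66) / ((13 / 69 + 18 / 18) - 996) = 4485 / 68642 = 0.07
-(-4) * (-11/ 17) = -44/ 17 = -2.59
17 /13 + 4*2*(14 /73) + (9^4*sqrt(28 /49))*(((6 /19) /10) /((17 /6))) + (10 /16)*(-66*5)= -772137 /3796 + 236196*sqrt(7) /11305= -148.13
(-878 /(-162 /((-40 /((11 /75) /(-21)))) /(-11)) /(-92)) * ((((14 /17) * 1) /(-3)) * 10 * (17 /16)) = -13444375 /1242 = -10824.78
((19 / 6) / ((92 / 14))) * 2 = 133 / 138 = 0.96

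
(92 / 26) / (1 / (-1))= -46 / 13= -3.54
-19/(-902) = 19/902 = 0.02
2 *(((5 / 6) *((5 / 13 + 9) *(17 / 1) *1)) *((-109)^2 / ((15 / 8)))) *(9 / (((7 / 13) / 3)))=591388656 / 7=84484093.71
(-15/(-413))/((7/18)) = 270/2891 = 0.09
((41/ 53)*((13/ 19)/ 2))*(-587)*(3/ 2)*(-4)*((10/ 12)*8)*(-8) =-50059360/ 1007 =-49711.38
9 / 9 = 1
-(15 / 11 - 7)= 62 / 11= 5.64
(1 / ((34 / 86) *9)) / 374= 0.00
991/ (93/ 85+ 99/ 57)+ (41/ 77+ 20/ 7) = 124429097/ 352044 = 353.45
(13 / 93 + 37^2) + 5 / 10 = 1369.64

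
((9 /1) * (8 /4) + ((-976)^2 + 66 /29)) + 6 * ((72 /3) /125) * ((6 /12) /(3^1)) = 3453162196 /3625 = 952596.47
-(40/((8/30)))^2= -22500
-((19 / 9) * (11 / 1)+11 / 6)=-451 / 18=-25.06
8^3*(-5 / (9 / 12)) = -10240 / 3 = -3413.33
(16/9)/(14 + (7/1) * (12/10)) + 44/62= 1541/1953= 0.79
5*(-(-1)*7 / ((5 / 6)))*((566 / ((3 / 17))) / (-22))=-67354 / 11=-6123.09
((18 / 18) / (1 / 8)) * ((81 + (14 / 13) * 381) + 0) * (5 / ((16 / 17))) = 20880.58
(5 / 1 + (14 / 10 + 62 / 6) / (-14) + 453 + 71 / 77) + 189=647.08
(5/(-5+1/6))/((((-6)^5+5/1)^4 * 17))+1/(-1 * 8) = -1797854556560367373/14382836452482937064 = -0.13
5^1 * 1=5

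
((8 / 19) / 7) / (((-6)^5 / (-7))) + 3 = 55405 / 18468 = 3.00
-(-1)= 1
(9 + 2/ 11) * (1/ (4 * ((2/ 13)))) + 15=2633/ 88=29.92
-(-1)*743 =743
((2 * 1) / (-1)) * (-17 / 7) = 34 / 7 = 4.86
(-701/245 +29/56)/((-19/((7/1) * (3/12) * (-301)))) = -197499/3040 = -64.97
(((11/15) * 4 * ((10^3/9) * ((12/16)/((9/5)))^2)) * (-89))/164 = -611875/19926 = -30.71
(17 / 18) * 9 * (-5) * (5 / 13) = -425 / 26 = -16.35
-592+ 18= -574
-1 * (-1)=1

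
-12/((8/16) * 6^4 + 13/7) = -84/4549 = -0.02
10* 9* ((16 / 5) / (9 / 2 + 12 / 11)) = 2112 / 41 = 51.51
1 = 1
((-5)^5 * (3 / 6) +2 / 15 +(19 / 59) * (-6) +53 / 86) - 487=-78038726 / 38055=-2050.68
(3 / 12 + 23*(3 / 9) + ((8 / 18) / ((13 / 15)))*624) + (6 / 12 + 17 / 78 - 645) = -16451 / 52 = -316.37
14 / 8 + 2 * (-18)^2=2599 / 4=649.75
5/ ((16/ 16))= 5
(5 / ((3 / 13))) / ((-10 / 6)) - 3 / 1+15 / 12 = -59 / 4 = -14.75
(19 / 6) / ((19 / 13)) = 13 / 6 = 2.17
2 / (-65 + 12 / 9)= -6 / 191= -0.03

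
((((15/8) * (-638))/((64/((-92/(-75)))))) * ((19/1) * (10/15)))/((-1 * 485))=139403/232800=0.60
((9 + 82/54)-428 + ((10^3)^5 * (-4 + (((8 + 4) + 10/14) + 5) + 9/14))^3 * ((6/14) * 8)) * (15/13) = 3288843404999999999999999999999999999999999999864679640/280917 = 11707527152148143401787720000000000000000000000000.00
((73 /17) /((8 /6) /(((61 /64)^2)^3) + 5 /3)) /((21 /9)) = 3760987328353 /7040565963459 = 0.53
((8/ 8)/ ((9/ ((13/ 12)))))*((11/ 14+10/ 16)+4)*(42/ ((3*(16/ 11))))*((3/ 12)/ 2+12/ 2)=38.40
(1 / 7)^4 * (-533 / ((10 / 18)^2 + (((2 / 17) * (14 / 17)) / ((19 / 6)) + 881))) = -237062943 / 941177915734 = -0.00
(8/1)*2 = 16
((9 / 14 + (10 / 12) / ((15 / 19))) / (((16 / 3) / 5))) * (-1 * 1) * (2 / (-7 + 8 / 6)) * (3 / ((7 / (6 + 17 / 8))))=1.96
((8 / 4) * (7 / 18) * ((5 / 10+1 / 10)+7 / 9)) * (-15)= -434 / 27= -16.07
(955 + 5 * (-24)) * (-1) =-835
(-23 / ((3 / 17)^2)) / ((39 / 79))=-525113 / 351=-1496.05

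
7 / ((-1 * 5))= -1.40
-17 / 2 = -8.50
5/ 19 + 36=689/ 19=36.26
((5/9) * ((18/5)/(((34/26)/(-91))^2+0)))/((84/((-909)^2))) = 55065293829/578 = 95268674.44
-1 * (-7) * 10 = 70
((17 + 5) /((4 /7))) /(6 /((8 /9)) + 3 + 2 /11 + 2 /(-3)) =5082 /1223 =4.16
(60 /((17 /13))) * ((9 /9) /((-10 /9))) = -702 /17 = -41.29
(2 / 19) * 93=186 / 19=9.79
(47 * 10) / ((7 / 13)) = 6110 / 7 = 872.86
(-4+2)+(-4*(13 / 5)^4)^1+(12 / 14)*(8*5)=-658458 / 4375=-150.50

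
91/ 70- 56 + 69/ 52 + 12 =-10757/ 260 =-41.37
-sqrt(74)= -8.60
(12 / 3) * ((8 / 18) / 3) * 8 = 128 / 27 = 4.74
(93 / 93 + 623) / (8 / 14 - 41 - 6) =-336 / 25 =-13.44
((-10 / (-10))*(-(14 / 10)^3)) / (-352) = 343 / 44000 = 0.01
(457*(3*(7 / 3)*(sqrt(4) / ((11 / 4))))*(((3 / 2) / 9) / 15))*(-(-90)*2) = 51184 / 11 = 4653.09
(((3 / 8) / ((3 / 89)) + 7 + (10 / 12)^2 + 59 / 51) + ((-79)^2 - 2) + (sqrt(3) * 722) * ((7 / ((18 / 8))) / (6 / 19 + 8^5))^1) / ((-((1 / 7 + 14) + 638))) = -53626909 / 5587560 - 1344364 * sqrt(3) / 12789719415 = -9.60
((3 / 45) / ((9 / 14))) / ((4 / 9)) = 7 / 30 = 0.23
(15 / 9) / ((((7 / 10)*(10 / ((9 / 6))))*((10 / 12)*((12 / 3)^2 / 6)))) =9 / 56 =0.16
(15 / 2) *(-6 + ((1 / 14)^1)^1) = -1245 / 28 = -44.46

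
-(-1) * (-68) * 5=-340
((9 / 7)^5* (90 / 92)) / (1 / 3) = 7971615 / 773122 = 10.31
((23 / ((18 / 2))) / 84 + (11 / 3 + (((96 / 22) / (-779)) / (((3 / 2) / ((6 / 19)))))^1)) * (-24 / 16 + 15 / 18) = -454911593 / 184627674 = -2.46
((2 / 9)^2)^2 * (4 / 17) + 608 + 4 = 68260708 / 111537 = 612.00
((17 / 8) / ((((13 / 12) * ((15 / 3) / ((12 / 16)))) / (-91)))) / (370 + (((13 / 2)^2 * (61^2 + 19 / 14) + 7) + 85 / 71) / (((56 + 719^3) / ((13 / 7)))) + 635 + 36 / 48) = -30776421581003 / 1156056402987193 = -0.03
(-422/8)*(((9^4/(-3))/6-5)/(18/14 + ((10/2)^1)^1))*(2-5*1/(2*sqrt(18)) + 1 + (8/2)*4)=20738557/352-5457515*sqrt(2)/4224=57089.16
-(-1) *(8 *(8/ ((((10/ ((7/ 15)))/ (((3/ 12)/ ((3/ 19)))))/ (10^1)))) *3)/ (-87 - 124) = -2128/ 3165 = -0.67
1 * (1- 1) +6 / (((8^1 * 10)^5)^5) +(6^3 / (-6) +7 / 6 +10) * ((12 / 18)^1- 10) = 394034259330643196630794240000000000000000000000027 / 1700051933833072276930560000000000000000000000000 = 231.78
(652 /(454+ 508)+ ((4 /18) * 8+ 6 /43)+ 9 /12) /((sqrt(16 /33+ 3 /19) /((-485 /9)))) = -1207988045 * sqrt(252681) /2700620676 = -224.85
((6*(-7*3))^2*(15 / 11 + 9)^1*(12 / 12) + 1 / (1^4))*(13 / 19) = 112575.96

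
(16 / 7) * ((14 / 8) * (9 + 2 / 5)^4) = 19518724 / 625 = 31229.96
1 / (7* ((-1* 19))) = -1 / 133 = -0.01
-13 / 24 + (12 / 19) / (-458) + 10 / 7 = 647291 / 730968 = 0.89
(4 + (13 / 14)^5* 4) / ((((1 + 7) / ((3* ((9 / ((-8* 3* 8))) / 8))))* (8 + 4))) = -2727351 / 2202927104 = -0.00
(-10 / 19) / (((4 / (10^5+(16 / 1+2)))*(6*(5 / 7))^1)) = -350063 / 114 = -3070.73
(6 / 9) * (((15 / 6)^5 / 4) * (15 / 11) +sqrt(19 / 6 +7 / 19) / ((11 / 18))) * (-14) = -109375 / 352 - 28 * sqrt(45942) / 209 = -339.44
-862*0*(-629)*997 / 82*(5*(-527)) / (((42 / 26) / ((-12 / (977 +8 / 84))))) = 0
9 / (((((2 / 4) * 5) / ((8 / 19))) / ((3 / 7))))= 432 / 665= 0.65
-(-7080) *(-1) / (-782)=3540 / 391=9.05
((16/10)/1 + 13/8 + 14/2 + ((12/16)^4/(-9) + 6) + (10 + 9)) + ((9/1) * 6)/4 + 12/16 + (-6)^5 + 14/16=-9888877/1280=-7725.69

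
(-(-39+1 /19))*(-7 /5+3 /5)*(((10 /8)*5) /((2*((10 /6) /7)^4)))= -14391594 /475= -30298.09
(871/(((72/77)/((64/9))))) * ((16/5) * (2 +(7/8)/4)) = 19047028/405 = 47029.70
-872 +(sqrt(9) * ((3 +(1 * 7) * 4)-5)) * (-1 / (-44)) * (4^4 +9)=-8849 / 22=-402.23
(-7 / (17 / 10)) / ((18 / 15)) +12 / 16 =-547 / 204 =-2.68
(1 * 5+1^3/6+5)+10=121/6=20.17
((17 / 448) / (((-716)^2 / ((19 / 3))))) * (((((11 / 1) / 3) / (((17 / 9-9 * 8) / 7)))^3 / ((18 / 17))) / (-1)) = 358117529 / 16486333921753088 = 0.00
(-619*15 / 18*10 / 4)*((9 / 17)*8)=-5461.76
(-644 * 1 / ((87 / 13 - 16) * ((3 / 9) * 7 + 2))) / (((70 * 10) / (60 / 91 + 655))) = 823377 / 55055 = 14.96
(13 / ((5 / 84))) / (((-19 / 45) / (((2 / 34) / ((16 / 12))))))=-7371 / 323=-22.82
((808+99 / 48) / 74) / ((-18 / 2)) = -12961 / 10656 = -1.22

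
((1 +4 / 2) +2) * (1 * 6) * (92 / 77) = 35.84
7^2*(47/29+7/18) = 51401/522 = 98.47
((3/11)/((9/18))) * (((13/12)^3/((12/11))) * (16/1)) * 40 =10985/27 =406.85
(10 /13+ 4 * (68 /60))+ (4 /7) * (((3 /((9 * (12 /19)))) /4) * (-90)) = -4049 /2730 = -1.48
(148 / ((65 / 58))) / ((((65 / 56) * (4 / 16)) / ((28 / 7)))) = 7691264 / 4225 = 1820.42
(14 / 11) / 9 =14 / 99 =0.14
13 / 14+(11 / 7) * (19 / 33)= 11 / 6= 1.83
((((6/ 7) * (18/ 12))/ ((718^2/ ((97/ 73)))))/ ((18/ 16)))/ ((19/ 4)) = 776/ 1251305629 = 0.00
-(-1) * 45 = 45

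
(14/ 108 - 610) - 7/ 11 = -362641/ 594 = -610.51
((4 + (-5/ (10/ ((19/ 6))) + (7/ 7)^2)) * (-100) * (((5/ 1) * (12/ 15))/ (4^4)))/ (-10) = 205/ 384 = 0.53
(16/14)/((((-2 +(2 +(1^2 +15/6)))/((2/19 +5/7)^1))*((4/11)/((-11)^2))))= 580316/6517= 89.05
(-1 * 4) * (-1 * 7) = 28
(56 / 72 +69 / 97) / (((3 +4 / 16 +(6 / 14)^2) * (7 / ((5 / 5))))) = 36400 / 587529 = 0.06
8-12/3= 4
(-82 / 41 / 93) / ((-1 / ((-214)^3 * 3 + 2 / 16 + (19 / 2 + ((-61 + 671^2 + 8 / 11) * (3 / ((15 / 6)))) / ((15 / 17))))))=-63335308489 / 102300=-619113.47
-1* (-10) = 10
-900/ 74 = -450/ 37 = -12.16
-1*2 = -2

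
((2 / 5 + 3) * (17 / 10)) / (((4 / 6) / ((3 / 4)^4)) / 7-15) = -491589 / 1250150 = -0.39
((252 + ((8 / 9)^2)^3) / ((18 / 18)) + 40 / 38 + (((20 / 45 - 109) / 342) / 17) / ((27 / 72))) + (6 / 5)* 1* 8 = 225809397724 / 858277215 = 263.10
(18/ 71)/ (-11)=-18/ 781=-0.02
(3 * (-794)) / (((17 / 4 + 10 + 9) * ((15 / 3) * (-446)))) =1588 / 34565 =0.05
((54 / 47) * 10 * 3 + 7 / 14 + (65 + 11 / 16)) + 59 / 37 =2845009 / 27824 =102.25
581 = 581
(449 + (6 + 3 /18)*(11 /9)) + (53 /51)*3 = 421963 /918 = 459.65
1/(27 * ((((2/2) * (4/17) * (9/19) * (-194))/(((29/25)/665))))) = -493/164997000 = -0.00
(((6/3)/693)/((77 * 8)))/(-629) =-1/134256276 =-0.00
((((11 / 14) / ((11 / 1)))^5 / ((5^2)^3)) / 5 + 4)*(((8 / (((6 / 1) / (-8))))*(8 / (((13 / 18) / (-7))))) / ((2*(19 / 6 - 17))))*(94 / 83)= -2274995520013536 / 16798934140625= -135.42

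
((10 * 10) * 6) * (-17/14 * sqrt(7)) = -5100 * sqrt(7)/7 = -1927.62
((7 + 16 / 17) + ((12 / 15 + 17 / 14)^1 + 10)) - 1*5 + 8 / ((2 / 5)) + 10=53497 / 1190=44.96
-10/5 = -2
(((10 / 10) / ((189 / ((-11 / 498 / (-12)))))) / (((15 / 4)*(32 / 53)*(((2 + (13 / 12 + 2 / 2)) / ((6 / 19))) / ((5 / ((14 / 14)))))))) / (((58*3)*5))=583 / 304943985360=0.00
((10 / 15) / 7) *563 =1126 / 21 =53.62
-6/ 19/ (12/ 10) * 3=-15/ 19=-0.79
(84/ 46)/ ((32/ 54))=3.08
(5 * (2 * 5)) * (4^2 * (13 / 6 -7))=-11600 / 3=-3866.67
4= 4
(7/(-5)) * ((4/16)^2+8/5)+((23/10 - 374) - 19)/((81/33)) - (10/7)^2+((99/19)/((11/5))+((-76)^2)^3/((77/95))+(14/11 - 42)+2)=26295446831514170903/110602800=237746664926.33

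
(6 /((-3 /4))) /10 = -0.80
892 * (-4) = -3568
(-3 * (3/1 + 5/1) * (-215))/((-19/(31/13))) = -159960/247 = -647.61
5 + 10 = 15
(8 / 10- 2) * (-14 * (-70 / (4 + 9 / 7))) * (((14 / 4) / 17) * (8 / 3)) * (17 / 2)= -38416 / 37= -1038.27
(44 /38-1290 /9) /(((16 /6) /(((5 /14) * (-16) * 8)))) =324160 /133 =2437.29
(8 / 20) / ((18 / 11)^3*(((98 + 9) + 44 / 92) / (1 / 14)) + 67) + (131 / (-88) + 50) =4351929154703 / 89709367880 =48.51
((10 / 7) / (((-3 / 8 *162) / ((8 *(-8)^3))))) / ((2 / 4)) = 192.64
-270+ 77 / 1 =-193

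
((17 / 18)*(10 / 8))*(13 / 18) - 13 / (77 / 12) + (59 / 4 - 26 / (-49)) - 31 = -11800321 / 698544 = -16.89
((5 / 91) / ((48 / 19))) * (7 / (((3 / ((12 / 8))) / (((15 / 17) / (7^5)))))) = 475 / 118859104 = 0.00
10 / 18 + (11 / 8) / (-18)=23 / 48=0.48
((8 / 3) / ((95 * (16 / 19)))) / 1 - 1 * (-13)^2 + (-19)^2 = 5761 / 30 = 192.03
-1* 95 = -95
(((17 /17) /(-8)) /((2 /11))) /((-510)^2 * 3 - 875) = -11 /12470800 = -0.00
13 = 13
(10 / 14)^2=25 / 49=0.51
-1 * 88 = -88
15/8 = 1.88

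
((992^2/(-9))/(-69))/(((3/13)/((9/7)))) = 12792832/1449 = 8828.73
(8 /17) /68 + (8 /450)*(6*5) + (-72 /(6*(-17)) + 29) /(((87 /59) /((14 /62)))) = 6611161 /1299055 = 5.09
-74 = -74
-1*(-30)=30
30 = 30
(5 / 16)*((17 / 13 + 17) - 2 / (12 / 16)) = 4.89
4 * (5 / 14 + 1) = 38 / 7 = 5.43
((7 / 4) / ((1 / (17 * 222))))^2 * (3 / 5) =26171652.15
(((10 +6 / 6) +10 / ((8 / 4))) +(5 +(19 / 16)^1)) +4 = 419 / 16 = 26.19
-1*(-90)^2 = -8100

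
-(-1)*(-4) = -4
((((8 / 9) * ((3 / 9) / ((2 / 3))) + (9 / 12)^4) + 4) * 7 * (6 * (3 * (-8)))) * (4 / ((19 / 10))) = -383915 / 38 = -10103.03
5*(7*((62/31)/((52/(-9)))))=-12.12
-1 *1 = -1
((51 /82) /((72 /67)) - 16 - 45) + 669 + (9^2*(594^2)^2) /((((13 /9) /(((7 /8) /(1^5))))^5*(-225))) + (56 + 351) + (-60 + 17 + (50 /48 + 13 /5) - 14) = -2849409030704241758767 /779418265600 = -3655815056.52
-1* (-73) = 73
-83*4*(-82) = 27224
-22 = -22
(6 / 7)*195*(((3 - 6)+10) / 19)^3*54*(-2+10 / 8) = -2321865 / 6859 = -338.51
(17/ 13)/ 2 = 17/ 26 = 0.65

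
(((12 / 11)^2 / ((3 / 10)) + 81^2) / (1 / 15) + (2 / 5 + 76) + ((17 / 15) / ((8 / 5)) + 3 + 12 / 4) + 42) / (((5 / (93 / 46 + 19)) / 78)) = 17997477974983 / 556600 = 32334671.17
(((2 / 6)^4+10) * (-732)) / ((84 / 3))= -49471 / 189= -261.75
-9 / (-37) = 9 / 37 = 0.24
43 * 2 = 86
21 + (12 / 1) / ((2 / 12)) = 93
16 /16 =1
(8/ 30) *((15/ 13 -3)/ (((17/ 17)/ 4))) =-128/ 65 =-1.97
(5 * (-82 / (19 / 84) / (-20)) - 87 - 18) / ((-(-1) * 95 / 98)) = -26754 / 1805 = -14.82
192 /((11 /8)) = 1536 /11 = 139.64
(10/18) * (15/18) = 25/54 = 0.46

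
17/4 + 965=3877/4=969.25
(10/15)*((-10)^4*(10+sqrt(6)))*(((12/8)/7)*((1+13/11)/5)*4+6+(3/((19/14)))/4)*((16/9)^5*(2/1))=141679394816000*sqrt(6)/86388687+1416793948160000/86388687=20417443.92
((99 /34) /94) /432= 11 /153408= 0.00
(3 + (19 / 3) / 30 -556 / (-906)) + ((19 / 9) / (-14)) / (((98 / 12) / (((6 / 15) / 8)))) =35648987 / 9322740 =3.82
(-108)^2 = 11664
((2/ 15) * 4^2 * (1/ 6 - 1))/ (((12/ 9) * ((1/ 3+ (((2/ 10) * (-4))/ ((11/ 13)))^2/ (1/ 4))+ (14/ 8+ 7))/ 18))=-871200/ 459517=-1.90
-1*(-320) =320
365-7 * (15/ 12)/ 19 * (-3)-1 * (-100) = 35445/ 76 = 466.38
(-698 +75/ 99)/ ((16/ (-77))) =161063/ 48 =3355.48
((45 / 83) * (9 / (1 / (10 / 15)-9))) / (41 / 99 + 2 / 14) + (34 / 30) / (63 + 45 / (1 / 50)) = -648905822 / 555779205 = -1.17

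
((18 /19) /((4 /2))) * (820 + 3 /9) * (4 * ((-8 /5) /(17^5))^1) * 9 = -2126304 /134886415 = -0.02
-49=-49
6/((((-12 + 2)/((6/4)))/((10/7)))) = -9/7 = -1.29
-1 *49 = -49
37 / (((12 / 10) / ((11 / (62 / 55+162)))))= 111925 / 53832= 2.08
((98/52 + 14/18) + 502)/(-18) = -118091/4212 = -28.04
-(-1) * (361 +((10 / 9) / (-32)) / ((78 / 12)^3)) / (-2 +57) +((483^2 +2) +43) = 507522726121 / 2175030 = 233340.56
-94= -94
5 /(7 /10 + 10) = 50 /107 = 0.47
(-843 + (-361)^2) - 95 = 129383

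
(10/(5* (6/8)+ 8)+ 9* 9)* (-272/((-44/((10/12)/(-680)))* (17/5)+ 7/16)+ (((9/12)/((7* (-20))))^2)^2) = -8232524366841231739/45140177419509760000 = -0.18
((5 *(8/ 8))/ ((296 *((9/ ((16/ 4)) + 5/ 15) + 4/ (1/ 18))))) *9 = 27/ 13246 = 0.00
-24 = -24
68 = 68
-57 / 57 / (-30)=1 / 30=0.03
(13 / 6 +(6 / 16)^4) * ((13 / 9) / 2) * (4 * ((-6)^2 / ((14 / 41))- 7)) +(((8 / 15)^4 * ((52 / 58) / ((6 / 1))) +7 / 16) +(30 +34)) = 43325078445203 / 63141120000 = 686.16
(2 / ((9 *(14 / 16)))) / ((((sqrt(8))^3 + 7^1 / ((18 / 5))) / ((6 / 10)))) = -96 / 164663 + 27648 *sqrt(2) / 5763205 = 0.01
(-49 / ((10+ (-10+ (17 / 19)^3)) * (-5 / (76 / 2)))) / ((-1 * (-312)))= 6385729 / 3832140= 1.67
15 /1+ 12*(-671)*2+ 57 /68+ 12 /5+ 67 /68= -1367206 /85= -16084.78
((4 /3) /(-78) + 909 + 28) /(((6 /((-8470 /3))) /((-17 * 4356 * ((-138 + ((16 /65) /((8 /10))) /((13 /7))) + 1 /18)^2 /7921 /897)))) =167759925282112959041785 /1923165883830789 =87231125.87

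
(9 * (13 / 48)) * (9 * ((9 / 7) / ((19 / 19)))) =3159 / 112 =28.21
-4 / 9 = -0.44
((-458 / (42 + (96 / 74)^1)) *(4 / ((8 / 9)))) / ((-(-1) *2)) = -8473 / 356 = -23.80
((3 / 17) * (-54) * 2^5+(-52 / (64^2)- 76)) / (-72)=6631645 / 1253376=5.29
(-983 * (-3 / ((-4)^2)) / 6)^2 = 966289 / 1024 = 943.64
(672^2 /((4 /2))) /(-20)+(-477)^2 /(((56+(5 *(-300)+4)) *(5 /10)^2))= -11921.62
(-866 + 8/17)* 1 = -14714/17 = -865.53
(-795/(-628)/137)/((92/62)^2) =763995/182052176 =0.00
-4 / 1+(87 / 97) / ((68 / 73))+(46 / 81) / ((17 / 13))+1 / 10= -6686107 / 2671380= -2.50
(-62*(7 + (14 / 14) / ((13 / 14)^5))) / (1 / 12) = -2333835000 / 371293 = -6285.70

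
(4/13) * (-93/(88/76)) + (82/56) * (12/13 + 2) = -20.43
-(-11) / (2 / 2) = 11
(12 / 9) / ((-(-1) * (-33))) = -4 / 99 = -0.04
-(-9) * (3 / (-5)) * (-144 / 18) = 216 / 5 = 43.20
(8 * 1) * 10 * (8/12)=160/3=53.33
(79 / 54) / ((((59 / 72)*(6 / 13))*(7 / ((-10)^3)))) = -2054000 / 3717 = -552.60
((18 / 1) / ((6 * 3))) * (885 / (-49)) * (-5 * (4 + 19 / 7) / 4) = 207975 / 1372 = 151.59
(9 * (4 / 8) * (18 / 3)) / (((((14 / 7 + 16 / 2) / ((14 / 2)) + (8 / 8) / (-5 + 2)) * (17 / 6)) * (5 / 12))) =20.88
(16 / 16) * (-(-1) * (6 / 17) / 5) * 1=6 / 85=0.07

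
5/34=0.15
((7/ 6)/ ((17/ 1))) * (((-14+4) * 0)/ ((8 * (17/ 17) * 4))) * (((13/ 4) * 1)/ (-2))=0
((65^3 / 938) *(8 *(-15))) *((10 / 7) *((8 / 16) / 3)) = -27462500 / 3283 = -8365.06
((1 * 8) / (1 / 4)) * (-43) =-1376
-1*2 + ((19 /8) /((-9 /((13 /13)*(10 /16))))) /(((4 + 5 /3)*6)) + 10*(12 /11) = 1918187 /215424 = 8.90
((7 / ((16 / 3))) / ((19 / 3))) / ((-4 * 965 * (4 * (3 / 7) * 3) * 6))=-49 / 28162560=-0.00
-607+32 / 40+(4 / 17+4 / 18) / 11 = -5100823 / 8415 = -606.16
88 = 88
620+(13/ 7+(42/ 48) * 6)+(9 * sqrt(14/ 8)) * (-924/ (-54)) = 77 * sqrt(7)+17559/ 28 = 830.83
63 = 63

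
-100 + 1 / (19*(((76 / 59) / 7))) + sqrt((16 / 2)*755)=-22.00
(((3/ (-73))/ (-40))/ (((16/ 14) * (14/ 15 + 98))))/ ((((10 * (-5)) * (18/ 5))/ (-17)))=0.00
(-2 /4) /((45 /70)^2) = -98 /81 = -1.21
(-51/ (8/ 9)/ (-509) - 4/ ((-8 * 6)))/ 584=2395/ 7134144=0.00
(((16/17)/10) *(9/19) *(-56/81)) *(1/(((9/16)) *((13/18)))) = -14336/188955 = -0.08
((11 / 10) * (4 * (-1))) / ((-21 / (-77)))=-242 / 15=-16.13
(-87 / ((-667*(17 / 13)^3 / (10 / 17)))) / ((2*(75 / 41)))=0.01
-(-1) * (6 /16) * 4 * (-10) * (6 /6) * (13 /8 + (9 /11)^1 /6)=-2325 /88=-26.42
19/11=1.73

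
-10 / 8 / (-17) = 5 / 68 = 0.07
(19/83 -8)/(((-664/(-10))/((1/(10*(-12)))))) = 215/220448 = 0.00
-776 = -776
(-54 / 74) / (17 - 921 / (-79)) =-2133 / 83768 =-0.03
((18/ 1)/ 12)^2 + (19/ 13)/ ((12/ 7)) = 121/ 39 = 3.10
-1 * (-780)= 780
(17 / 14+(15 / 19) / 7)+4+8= 3545 / 266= 13.33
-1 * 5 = -5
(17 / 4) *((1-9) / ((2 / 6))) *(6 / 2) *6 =-1836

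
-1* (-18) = 18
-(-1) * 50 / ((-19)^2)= 50 / 361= 0.14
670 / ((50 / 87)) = 5829 / 5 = 1165.80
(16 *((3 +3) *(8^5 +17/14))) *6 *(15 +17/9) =2231452416/7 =318778916.57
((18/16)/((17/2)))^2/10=81/46240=0.00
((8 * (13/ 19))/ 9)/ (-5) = -0.12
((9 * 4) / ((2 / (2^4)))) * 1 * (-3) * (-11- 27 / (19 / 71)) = 1836864 / 19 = 96677.05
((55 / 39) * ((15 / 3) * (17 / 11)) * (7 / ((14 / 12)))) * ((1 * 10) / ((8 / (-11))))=-899.04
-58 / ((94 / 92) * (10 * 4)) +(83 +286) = 367.58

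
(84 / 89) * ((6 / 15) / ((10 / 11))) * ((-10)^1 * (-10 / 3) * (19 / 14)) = 1672 / 89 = 18.79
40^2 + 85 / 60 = 19217 / 12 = 1601.42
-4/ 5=-0.80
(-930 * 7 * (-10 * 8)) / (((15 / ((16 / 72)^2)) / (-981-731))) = -237762560 / 81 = -2935340.25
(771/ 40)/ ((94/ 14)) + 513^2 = 494763117/ 1880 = 263171.87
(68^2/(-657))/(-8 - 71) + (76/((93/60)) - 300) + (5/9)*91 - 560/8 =-144982657/536331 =-270.32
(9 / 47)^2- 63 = -139086 / 2209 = -62.96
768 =768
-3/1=-3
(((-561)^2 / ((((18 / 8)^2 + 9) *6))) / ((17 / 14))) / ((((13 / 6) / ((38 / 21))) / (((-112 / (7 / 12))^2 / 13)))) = 30736121856 / 4225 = 7274821.74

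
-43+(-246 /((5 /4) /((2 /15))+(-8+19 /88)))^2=29237069 /1225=23867.00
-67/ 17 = -3.94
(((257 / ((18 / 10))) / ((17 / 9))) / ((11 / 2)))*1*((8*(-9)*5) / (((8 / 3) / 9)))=-3122550 / 187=-16698.13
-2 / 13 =-0.15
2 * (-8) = -16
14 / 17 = 0.82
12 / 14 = 6 / 7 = 0.86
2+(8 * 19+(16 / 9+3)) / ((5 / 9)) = 1421 / 5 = 284.20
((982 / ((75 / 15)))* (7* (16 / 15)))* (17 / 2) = 934864 / 75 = 12464.85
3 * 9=27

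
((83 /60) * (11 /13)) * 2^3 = 9.36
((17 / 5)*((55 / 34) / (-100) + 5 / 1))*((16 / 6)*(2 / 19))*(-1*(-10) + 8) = 40668 / 475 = 85.62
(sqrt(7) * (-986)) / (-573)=986 * sqrt(7) / 573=4.55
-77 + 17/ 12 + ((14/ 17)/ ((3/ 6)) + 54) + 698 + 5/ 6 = 46165/ 68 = 678.90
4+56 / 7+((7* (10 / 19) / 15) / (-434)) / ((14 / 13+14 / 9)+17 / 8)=12.00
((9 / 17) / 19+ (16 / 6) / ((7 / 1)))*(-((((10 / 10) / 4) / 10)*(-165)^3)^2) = -746091807924375 / 144704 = -5155986067.59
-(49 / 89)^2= -2401 / 7921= -0.30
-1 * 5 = -5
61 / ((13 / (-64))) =-3904 / 13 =-300.31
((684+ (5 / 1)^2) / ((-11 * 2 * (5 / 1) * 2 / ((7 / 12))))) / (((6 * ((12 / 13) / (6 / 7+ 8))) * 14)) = -285727 / 1330560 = -0.21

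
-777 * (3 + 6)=-6993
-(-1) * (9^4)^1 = 6561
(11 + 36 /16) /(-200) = -53 /800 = -0.07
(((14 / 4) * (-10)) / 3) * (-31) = 1085 / 3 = 361.67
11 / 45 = 0.24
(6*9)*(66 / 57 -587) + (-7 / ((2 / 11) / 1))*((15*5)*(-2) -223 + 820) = -1856109 / 38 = -48844.97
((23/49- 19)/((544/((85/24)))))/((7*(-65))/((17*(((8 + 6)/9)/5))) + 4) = 19295/13119456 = 0.00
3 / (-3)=-1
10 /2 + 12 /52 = 68 /13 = 5.23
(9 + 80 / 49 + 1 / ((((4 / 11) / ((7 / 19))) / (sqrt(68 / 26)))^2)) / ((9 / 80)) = 81664270 / 689871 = 118.38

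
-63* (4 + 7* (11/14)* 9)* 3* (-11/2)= 222453/4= 55613.25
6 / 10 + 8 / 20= 1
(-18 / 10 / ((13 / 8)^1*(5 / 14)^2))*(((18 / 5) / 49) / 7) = -5184 / 56875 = -0.09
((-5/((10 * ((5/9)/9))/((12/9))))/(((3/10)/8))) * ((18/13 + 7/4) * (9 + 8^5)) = -384670872/13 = -29590067.08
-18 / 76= -0.24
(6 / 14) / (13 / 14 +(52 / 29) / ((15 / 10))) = 522 / 2587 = 0.20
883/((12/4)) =883/3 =294.33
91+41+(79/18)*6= 475/3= 158.33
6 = 6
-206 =-206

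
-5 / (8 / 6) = -15 / 4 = -3.75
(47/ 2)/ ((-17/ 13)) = -611/ 34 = -17.97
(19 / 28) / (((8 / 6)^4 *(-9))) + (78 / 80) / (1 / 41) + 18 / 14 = 1477929 / 35840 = 41.24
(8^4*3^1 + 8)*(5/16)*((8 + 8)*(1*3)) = 184440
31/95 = 0.33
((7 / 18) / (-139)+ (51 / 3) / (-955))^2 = 2422509961 / 5709280148100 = 0.00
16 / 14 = 8 / 7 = 1.14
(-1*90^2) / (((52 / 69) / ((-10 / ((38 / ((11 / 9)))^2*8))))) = 1043625 / 75088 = 13.90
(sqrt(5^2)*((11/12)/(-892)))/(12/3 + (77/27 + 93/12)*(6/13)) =-2145/3712504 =-0.00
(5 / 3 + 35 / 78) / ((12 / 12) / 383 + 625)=21065 / 6223776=0.00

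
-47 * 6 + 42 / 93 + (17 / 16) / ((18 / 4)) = -627889 / 2232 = -281.31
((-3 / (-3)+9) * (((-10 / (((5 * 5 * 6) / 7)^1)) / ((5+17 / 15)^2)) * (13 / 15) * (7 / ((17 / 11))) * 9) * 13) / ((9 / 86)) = -544.44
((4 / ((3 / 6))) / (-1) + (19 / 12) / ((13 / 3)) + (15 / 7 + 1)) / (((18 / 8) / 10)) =-5450 / 273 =-19.96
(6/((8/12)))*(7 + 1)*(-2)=-144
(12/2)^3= 216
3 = 3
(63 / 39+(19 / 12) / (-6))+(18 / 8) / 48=10471 / 7488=1.40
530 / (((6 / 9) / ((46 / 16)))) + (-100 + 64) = 17997 / 8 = 2249.62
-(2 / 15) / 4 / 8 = -1 / 240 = -0.00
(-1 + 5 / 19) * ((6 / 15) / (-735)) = 4 / 9975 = 0.00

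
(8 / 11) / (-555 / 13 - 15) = -52 / 4125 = -0.01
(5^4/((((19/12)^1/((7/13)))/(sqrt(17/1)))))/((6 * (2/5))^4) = 2734375 * sqrt(17)/426816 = 26.41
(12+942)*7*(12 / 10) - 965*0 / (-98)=40068 / 5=8013.60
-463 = -463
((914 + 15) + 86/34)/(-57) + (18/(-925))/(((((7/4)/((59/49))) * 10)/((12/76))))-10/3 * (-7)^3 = 577468946426/512399125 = 1126.99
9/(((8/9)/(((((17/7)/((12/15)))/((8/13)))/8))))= 89505/14336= 6.24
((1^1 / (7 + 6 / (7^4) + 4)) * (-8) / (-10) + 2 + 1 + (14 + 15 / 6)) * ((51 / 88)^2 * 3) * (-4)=-40345590969 / 511433120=-78.89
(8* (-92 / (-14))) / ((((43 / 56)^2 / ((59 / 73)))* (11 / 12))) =78.62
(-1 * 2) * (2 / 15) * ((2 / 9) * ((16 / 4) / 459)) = -32 / 61965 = -0.00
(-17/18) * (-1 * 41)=697/18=38.72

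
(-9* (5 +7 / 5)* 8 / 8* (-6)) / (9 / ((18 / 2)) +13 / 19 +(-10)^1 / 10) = 32832 / 65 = 505.11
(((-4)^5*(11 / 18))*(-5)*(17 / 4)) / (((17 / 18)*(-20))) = -704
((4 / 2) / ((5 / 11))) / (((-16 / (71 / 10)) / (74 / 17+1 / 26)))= -1515921 / 176800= -8.57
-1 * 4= -4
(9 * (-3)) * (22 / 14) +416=2615 / 7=373.57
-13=-13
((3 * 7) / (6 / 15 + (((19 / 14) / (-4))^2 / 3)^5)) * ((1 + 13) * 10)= 1083437537600229448089600 / 147406498356042778541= 7350.00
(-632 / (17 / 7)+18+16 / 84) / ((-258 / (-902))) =-38970910 / 46053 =-846.22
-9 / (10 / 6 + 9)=-27 / 32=-0.84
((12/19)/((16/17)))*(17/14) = 0.81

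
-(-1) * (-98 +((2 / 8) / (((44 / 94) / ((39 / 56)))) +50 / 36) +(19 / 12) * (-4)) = -4549295 / 44352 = -102.57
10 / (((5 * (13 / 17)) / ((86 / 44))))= 731 / 143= 5.11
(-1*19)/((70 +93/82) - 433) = 1558/29673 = 0.05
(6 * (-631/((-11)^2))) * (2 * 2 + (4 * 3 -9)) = -26502/121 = -219.02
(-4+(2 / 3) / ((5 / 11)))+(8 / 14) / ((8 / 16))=-146 / 105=-1.39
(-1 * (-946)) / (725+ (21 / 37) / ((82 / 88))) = 1435082 / 1100749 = 1.30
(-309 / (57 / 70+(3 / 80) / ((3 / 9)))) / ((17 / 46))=-2653280 / 2941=-902.17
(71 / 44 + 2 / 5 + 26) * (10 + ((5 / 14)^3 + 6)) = 271350727 / 603680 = 449.49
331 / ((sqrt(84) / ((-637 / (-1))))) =23005.29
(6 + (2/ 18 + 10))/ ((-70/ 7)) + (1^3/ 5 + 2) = 53/ 90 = 0.59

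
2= 2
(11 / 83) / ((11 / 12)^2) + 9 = 8361 / 913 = 9.16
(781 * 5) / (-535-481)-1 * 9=-13049 / 1016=-12.84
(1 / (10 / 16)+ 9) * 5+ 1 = 54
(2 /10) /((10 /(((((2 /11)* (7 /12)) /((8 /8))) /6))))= 7 /19800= 0.00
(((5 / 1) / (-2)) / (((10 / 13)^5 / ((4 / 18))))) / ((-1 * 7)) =371293 / 1260000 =0.29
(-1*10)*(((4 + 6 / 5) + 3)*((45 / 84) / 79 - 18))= 1631841 / 1106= 1475.44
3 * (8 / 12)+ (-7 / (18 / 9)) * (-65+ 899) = -2917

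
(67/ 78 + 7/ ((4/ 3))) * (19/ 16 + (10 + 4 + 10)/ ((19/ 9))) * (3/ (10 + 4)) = 3637601/ 221312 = 16.44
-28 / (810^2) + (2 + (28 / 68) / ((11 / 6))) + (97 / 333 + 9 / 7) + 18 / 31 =1079210093189 / 246270907575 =4.38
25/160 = 5/32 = 0.16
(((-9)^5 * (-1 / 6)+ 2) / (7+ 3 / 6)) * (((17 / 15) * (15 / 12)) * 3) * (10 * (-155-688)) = -94044799 / 2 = -47022399.50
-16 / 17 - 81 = -1393 / 17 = -81.94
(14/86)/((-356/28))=-49/3827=-0.01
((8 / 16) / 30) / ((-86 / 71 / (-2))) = 71 / 2580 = 0.03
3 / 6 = 1 / 2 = 0.50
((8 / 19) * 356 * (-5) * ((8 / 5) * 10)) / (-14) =113920 / 133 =856.54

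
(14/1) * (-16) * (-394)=88256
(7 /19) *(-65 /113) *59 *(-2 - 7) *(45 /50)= 434889 /4294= 101.28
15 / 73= 0.21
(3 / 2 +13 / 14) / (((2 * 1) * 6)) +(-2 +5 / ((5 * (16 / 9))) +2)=257 / 336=0.76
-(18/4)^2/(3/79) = -2133/4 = -533.25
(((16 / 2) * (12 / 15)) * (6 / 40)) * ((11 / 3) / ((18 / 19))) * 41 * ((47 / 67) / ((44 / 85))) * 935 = 116392727 / 603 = 193022.76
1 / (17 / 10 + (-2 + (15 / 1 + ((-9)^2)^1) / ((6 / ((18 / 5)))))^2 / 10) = 250 / 77709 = 0.00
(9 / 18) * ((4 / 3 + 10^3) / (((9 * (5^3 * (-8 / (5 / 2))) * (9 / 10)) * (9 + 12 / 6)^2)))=-751 / 588060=-0.00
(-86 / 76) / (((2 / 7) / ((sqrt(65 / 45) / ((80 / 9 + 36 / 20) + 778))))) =-0.01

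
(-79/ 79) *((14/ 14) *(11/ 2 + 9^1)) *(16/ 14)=-116/ 7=-16.57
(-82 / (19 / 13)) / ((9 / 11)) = -11726 / 171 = -68.57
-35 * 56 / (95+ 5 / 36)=-14112 / 685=-20.60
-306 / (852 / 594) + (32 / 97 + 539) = 2245106 / 6887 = 325.99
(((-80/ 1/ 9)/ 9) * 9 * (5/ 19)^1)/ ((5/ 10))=-4.68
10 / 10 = 1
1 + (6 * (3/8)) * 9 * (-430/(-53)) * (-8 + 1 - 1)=-69607/53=-1313.34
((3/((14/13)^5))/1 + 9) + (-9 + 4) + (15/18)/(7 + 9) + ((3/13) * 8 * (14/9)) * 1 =23583821/2621892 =8.99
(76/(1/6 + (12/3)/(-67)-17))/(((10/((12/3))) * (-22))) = 30552/373505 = 0.08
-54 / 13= -4.15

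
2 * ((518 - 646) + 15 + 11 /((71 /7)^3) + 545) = 309242650 /357911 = 864.02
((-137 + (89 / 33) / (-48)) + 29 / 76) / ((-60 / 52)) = 53473667 / 451440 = 118.45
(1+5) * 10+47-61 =46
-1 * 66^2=-4356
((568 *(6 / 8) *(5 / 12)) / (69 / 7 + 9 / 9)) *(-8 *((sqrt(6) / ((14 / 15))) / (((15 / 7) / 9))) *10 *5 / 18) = -62125 *sqrt(6) / 38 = -4004.59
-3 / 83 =-0.04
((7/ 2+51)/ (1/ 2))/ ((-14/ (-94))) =5123/ 7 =731.86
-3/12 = -1/4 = -0.25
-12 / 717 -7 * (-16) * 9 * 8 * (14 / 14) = 1927292 / 239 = 8063.98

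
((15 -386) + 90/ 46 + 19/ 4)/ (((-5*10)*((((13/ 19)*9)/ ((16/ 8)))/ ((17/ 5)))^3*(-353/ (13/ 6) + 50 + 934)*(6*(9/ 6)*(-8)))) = -225879483701/ 1361074135590000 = -0.00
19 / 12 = 1.58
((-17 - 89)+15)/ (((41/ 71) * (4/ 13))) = -83993/ 164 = -512.15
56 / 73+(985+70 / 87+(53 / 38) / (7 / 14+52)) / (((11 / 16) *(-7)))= -22122571752 / 108400985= -204.08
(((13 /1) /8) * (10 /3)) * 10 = 325 /6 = 54.17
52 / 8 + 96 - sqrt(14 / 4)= 100.63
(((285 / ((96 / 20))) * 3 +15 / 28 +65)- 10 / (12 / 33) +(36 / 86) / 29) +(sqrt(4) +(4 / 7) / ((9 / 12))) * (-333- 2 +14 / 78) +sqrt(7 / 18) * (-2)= -5789237933 / 8170344- sqrt(14) / 3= -709.81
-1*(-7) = 7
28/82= 14/41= 0.34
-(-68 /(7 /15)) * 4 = 4080 /7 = 582.86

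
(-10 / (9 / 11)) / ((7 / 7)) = -110 / 9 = -12.22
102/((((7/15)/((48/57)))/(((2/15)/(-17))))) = -192/133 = -1.44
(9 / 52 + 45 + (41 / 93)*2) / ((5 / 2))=222721 / 12090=18.42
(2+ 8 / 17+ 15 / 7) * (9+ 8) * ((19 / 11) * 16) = 166896 / 77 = 2167.48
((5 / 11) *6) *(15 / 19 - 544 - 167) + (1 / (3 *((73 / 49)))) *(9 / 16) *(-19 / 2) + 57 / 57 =-945755033 / 488224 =-1937.13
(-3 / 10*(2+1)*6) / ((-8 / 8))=27 / 5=5.40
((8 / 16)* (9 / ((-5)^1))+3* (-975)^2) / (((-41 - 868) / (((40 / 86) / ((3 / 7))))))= -44362486 / 13029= -3404.90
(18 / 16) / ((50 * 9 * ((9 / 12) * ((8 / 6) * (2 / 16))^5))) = 648 / 25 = 25.92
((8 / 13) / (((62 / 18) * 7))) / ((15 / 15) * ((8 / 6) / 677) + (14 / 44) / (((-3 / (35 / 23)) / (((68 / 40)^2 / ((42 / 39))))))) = -986578560 / 16665963041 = -0.06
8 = 8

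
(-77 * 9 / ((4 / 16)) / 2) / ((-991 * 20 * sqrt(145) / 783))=18711 * sqrt(145) / 49550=4.55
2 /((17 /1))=2 /17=0.12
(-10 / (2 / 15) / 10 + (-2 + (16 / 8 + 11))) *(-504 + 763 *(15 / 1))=38293.50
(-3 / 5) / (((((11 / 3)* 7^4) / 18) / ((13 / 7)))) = -2106 / 924385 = -0.00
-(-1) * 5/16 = 5/16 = 0.31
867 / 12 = 72.25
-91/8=-11.38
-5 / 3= -1.67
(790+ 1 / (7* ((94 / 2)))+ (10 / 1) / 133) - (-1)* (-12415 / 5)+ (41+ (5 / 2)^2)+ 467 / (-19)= -41762949 / 25004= -1670.25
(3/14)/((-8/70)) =-15/8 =-1.88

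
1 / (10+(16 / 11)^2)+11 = 16247 / 1466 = 11.08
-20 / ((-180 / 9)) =1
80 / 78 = 40 / 39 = 1.03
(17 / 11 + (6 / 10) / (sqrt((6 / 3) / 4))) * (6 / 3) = 4.79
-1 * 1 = -1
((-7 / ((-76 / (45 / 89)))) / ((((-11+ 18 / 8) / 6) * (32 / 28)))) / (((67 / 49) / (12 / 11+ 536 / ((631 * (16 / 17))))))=-256279653 / 6291155816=-0.04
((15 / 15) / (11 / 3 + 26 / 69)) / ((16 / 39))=299 / 496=0.60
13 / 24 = 0.54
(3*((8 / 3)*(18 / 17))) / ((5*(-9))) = -16 / 85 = -0.19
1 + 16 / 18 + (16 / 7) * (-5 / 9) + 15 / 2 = 341 / 42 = 8.12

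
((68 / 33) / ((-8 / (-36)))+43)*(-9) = -5175 / 11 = -470.45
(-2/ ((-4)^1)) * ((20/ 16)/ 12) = 5/ 96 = 0.05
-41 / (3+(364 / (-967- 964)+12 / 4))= -79171 / 11222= -7.05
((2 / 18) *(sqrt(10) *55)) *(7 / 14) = 55 *sqrt(10) / 18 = 9.66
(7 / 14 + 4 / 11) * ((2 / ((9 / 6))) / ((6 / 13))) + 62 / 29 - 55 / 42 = 133579 / 40194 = 3.32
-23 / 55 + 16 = 857 / 55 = 15.58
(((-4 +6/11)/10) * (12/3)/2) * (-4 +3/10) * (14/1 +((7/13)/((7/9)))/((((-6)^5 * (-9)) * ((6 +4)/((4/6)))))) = 35.79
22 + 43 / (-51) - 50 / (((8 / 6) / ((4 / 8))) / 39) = -144859 / 204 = -710.09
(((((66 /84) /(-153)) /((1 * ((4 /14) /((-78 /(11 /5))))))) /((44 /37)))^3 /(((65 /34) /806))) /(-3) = -21.63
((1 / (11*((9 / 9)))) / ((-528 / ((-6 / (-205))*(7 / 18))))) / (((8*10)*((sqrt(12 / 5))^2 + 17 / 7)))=-49 / 9658471680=-0.00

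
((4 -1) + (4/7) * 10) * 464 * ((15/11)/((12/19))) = 672220/77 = 8730.13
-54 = -54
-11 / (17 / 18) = -11.65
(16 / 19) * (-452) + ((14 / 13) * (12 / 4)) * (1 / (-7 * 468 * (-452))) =-3314628077 / 8708232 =-380.63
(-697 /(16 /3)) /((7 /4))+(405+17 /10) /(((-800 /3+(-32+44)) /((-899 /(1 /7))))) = 533472441 /53480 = 9975.18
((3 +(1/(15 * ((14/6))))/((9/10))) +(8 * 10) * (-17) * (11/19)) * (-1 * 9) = 938851/133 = 7059.03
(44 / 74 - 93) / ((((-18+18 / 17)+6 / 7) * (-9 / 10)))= -2034305 / 318681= -6.38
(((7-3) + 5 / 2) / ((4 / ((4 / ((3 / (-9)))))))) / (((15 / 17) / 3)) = -663 / 10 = -66.30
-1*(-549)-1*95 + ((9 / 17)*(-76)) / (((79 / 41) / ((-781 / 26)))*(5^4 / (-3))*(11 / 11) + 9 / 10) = 105095482186 / 232935139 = 451.18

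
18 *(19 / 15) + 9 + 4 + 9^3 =3824 / 5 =764.80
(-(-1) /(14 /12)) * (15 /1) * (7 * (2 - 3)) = -90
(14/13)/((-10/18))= -126/65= -1.94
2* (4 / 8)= 1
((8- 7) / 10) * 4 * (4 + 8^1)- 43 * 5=-1051 / 5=-210.20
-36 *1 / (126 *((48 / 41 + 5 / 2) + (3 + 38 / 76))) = -41 / 1029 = -0.04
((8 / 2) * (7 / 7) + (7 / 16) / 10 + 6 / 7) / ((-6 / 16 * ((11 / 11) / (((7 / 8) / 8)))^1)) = -5489 / 3840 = -1.43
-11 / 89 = -0.12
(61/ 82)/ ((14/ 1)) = 61/ 1148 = 0.05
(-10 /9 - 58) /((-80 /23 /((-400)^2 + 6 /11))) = 2691929177 /990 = 2719120.38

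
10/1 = 10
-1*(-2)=2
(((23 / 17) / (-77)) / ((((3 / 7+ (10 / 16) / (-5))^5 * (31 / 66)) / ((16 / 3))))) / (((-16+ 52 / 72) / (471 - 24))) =465907753156608 / 205772775725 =2264.19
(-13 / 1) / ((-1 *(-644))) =-0.02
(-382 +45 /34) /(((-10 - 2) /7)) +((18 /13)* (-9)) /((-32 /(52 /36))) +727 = 774893 /816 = 949.62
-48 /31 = -1.55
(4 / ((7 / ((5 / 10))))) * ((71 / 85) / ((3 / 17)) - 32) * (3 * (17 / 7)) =-13906 / 245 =-56.76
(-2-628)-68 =-698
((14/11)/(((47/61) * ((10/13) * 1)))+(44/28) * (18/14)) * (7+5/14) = 27187571/886655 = 30.66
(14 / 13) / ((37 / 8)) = 112 / 481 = 0.23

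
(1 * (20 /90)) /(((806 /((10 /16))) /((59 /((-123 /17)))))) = -5015 /3568968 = -0.00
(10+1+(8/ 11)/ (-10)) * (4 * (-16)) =-38464/ 55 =-699.35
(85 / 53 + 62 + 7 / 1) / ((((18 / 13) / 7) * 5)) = 170261 / 2385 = 71.39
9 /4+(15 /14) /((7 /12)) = 4.09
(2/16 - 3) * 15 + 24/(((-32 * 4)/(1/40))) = -27603/640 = -43.13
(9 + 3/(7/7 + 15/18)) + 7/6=779/66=11.80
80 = 80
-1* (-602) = 602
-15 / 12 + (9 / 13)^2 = -521 / 676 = -0.77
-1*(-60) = 60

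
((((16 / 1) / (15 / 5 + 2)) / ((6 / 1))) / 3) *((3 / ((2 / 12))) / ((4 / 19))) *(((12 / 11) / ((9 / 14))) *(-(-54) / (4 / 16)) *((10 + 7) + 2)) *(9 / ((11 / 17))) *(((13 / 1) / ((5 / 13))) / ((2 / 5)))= 75272416128 / 605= 124417216.74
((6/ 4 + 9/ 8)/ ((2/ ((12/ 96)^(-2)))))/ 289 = 84/ 289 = 0.29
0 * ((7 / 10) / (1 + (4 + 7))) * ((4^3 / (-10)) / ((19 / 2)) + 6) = 0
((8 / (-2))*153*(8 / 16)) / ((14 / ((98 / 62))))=-1071 / 31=-34.55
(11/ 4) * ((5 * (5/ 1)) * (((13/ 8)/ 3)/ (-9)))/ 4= -3575/ 3456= -1.03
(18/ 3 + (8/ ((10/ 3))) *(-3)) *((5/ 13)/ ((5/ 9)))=-54/ 65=-0.83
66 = 66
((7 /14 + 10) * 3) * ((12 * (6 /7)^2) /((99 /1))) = 216 /77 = 2.81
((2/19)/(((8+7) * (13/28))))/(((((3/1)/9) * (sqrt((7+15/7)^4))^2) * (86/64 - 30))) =-2401/10602741760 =-0.00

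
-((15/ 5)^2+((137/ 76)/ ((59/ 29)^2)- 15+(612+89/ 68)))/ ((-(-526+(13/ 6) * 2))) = -2049975729/ 1759628095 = -1.17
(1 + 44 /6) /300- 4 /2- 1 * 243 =-244.97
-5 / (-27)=5 / 27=0.19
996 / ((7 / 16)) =15936 / 7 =2276.57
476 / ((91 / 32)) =2176 / 13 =167.38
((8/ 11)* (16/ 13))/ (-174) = -64/ 12441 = -0.01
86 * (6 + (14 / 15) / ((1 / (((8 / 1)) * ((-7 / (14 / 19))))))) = -83764 / 15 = -5584.27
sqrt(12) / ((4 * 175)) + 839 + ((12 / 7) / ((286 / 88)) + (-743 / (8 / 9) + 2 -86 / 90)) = sqrt(3) / 350 + 153871 / 32760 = 4.70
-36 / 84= -3 / 7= -0.43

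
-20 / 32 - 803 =-6429 / 8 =-803.62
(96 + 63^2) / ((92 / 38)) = 77235 / 46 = 1679.02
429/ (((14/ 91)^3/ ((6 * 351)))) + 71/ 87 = 86344558727/ 348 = 248116548.07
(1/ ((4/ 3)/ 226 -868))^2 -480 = -41559869885079/ 86583062500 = -480.00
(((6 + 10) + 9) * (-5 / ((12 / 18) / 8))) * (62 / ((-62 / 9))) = 13500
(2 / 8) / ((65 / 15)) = 3 / 52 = 0.06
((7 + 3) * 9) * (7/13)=630/13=48.46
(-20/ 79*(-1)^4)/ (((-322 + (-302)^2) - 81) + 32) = -20/ 7175807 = -0.00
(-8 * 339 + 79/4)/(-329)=10769/1316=8.18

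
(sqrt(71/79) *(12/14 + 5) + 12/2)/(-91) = -0.13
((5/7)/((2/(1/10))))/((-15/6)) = -1/70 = -0.01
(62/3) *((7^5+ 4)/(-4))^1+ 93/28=-7295695/84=-86853.51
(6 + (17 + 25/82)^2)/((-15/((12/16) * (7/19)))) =-2875467/511024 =-5.63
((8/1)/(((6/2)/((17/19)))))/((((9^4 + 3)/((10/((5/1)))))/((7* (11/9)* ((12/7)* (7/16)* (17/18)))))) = 22253/5050998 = 0.00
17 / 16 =1.06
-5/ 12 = -0.42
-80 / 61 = -1.31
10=10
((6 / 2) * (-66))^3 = -7762392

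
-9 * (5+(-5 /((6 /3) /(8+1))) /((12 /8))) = 90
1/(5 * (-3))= -1/15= -0.07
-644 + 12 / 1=-632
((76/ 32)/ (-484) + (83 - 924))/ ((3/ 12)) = -3256371/ 968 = -3364.02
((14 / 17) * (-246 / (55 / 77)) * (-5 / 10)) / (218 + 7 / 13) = 52234 / 80495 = 0.65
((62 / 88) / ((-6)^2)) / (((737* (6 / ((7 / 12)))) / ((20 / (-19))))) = -1085 / 399253536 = -0.00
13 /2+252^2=127021 /2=63510.50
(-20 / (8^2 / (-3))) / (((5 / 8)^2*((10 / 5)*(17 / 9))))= 54 / 85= 0.64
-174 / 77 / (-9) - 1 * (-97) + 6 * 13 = 40483 / 231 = 175.25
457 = 457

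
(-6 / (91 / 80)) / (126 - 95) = -480 / 2821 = -0.17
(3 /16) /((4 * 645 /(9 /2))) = 9 /27520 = 0.00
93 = 93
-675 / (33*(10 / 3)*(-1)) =135 / 22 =6.14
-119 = -119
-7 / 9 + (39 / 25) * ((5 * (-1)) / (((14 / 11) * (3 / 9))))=-12073 / 630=-19.16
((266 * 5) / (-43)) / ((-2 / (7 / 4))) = 4655 / 172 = 27.06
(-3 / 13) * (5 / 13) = -15 / 169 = -0.09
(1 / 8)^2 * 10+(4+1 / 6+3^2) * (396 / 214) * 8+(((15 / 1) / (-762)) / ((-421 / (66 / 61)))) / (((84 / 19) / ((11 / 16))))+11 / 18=275342734252835 / 1407083767488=195.68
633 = 633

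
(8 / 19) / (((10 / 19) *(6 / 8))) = 16 / 15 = 1.07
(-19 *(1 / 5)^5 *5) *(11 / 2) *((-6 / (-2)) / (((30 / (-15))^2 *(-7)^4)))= -627 / 12005000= -0.00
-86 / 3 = -28.67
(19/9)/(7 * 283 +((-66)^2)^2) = 19/170790453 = 0.00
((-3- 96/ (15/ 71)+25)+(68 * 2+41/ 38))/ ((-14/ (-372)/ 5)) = -5218323/ 133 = -39235.51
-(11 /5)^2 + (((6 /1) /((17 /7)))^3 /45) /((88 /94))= -6055573 /1351075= -4.48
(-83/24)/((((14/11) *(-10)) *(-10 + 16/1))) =913/20160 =0.05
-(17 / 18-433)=7777 / 18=432.06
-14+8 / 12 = -13.33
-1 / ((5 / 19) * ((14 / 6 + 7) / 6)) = -171 / 70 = -2.44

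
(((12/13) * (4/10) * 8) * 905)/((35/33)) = 1146816/455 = 2520.47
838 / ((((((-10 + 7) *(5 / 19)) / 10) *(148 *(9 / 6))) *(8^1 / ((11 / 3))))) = -87571 / 3996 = -21.91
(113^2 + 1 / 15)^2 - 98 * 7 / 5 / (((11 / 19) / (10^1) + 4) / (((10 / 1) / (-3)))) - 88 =163049088.24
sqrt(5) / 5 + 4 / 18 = 2 / 9 + sqrt(5) / 5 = 0.67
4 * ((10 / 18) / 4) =5 / 9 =0.56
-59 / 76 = -0.78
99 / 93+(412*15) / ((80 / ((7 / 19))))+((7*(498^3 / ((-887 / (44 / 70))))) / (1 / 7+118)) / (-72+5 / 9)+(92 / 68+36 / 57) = 9832373410066159 / 94457036121820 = 104.09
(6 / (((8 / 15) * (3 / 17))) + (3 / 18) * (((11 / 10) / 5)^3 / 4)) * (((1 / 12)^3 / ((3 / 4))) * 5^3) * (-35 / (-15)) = 1338759317 / 93312000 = 14.35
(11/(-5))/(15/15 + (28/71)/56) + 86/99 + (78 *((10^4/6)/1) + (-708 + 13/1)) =832069207/6435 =129303.68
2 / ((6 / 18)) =6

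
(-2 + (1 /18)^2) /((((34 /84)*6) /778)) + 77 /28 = -3508415 /5508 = -636.97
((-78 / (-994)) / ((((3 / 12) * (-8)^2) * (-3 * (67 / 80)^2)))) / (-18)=2600 / 20079297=0.00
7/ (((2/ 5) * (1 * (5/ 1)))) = 7/ 2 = 3.50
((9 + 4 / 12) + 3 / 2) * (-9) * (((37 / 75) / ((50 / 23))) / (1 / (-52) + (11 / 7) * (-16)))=1006733 / 1144875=0.88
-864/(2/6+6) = -2592/19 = -136.42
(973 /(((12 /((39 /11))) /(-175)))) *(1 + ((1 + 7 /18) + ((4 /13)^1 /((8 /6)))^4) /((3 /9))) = -151008213475 /580008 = -260355.40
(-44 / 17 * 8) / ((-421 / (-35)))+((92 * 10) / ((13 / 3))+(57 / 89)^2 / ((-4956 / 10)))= 210.59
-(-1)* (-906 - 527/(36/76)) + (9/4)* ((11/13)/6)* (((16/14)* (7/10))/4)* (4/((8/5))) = -3778439/1872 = -2018.40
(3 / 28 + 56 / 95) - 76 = -200307 / 2660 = -75.30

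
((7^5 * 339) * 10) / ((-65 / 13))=-11395146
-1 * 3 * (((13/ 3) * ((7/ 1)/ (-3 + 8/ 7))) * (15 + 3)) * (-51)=-44982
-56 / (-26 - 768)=28 / 397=0.07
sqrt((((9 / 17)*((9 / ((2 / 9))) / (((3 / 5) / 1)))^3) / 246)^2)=661.87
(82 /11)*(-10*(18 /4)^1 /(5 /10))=-7380 /11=-670.91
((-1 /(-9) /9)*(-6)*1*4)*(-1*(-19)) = -152 /27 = -5.63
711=711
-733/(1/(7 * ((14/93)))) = -71834/93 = -772.41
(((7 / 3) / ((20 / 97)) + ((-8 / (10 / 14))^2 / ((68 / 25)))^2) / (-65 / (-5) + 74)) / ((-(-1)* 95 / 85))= 37075591 / 1686060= 21.99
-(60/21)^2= -400/49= -8.16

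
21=21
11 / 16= 0.69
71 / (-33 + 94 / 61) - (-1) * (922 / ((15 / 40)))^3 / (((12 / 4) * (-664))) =-96260440170881 / 12901437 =-7461218.48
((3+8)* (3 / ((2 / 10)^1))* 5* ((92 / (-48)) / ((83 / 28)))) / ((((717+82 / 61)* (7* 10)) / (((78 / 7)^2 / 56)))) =-117367965 / 4989932444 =-0.02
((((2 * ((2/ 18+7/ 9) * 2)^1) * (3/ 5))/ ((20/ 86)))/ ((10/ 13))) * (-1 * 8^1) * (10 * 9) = -214656/ 25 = -8586.24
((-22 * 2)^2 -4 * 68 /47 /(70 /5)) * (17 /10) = 5412868 /1645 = 3290.50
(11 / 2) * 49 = 539 / 2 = 269.50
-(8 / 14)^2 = -16 / 49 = -0.33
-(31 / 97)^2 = -961 / 9409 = -0.10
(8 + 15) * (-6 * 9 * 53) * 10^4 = -658260000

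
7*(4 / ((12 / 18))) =42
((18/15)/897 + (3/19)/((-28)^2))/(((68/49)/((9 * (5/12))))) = 102831/24723712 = 0.00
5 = 5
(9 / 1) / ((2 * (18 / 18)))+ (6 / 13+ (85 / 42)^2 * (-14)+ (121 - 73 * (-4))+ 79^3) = 404094289 / 819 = 493399.62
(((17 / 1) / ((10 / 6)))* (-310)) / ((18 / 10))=-5270 / 3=-1756.67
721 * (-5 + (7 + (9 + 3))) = 10094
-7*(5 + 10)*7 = -735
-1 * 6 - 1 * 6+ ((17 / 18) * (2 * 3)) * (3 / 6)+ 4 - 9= -85 / 6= -14.17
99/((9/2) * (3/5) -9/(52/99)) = -2860/417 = -6.86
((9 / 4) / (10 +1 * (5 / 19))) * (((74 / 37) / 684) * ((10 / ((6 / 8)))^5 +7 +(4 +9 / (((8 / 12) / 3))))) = 204825029 / 758160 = 270.16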